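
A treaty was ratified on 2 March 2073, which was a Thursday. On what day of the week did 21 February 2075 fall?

March 2073: 31 − 2 = 29 days remain.
Then 22 full months totalling 671 days.
February 1–21, 2075: 21 days (2075 is not a leap year).
Total: 29 + 671 + 21 = 721 days.
721 is a multiple of 7, so 21 February 2075 falls on the same weekday: Thursday.

Thursday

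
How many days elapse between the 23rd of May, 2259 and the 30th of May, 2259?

7

Within May 2259: 30 − 23 = 7 days.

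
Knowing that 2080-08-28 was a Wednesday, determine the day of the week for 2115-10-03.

Day-of-year of August 28, 2080: 241.
Day-of-year of October 3, 2115: 276.
2080 has 366 days, so 366 − 241 = 125 days remain in 2080.
Full years 2081–2114: 27 common + 7 leap = 27×365 + 7×366 = 12417 days.
Total: 125 + 12417 + 276 = 12818 days.
12818 mod 7 = 1, so 1 day after Wednesday is Thursday.

Thursday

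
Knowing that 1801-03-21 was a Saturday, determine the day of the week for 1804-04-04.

Wednesday

March 21, 1801 → March 21, 1802: 365 days.
March 21, 1802 → March 21, 1803: 365 days.
March 21, 1803 → March 21, 1804: 366 days (1804 is a leap year).
March 1804: 31 − 21 = 10 days remain.
April 1–4, 1804: 4 days.
Residual: 14 days.
Total: 1110 days.
1110 mod 7 = 4, so 4 days after Saturday is Wednesday.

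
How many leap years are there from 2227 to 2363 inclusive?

Years divisible by 4: 2228, 2232, …, 2360 — 34 in all.
Of these, 2300 is divisible by 100 but not 400, so not leap.
Leap years: 34 − 1 = 33.

33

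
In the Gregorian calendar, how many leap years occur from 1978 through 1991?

3

Years divisible by 4 in [1978, 1991]: 1980, 1984, 1988.
No century exceptions apply. Count: 3.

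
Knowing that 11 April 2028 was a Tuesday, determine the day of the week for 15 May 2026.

Friday

Count forward from the earlier date (May 15, 2026) to the later (April 11, 2028):
May 15, 2026 → May 15, 2027: 365 days.
May 2027: 31 − 15 = 16 days remain.
Then 10 full months totalling 305 days.
April 1–11, 2028: 11 days.
Residual: 332 days.
Total: 697 days.
697 mod 7 = 4, so 4 days before Tuesday is Friday.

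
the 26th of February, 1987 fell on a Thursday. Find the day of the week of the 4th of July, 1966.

Count forward from the earlier date (July 4, 1966) to the later (February 26, 1987):
Day-of-year of July 4, 1966: 185.
Day-of-year of February 26, 1987: 57.
1966 has 365 days, so 365 − 185 = 180 days remain in 1966.
Full years 1967–1986: 15 common + 5 leap = 15×365 + 5×366 = 7305 days.
Total: 180 + 7305 + 57 = 7542 days.
7542 mod 7 = 3, so 3 days before Thursday is Monday.

Monday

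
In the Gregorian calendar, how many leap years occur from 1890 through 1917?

6

Years divisible by 4 in [1890, 1917]: 1892, 1896, 1900, 1904, 1908, 1912, 1916.
Of these, 1900 is divisible by 100 but not 400, so not leap.
Leap years: 7 − 1 = 6.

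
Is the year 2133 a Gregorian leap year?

2133 is not a leap year.

No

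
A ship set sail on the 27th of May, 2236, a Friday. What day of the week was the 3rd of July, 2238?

Tuesday

May 2236: 31 − 27 = 4 days remain.
Then 25 full months totalling 760 days.
July 1–3, 2238: 3 days.
Total: 4 + 760 + 3 = 767 days.
767 mod 7 = 4, so 4 days after Friday is Tuesday.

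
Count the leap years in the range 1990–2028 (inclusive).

Years divisible by 4 in [1990, 2028]: 1992, 1996, 2000, 2004, 2008, 2012, 2016, 2020, 2024, 2028.
2000 is divisible by 400, so still leap.
No century exceptions apply. Count: 10.

10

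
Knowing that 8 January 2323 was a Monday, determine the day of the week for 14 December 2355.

Wednesday

Day-of-year of January 8, 2323: 8.
Day-of-year of December 14, 2355: 348.
2323 has 365 days, so 365 − 8 = 357 days remain in 2323.
Full years 2324–2354: 23 common + 8 leap = 23×365 + 8×366 = 11323 days.
Total: 357 + 11323 + 348 = 12028 days.
12028 mod 7 = 2, so 2 days after Monday is Wednesday.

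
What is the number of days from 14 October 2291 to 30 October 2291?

Within October 2291: 30 − 14 = 16 days.

16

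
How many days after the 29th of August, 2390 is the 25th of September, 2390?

August 2390: 31 − 29 = 2 days remain.
September 1–25, 2390: 25 days.
Total: 2 + 25 = 27 days.

27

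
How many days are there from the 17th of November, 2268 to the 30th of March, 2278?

From November 17, 2268 to November 17, 2277: 9 years, of which 2 contain a Feb 29 — 7×365 + 2×366 = 3287 days.
November 2277: 30 − 17 = 13 days remain.
Then December (31), January (31), February 2278 (28): 31 + 31 + 28 = 90 days.
March 1–30, 2278: 30 days.
Residual: 133 days.
Total: 3420 days.

3420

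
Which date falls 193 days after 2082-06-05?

2082-12-15

Count 193 days after June 5, 2082:
June 2082: 30 − 5 = 25 days remain.
Then July (31), August (31), September (30), October (31), November (30): 31 + 31 + 30 + 31 + 30 = 153 days.
December 1–15, 2082: 15 days.
Total: 25 + 153 + 15 = 193 days.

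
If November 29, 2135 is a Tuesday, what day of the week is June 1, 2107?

Count forward from the earlier date (June 1, 2107) to the later (November 29, 2135):
Day-of-year of June 1, 2107: 152.
Day-of-year of November 29, 2135: 333.
2107 has 365 days, so 365 − 152 = 213 days remain in 2107.
Full years 2108–2134: 20 common + 7 leap = 20×365 + 7×366 = 9862 days.
Total: 213 + 9862 + 333 = 10408 days.
10408 mod 7 = 6, so 6 days before Tuesday is Wednesday.

Wednesday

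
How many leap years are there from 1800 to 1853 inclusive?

Years divisible by 4: 1800, 1804, …, 1852 — 14 in all.
Of these, 1800 is divisible by 100 but not 400, so not leap.
Leap years: 14 − 1 = 13.

13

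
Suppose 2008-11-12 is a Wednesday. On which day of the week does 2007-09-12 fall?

Count forward from the earlier date (September 12, 2007) to the later (November 12, 2008):
Day-of-year of September 12, 2007: 255.
Day-of-year of November 12, 2008: 317.
2007 has 365 days, so 365 − 255 = 110 days remain in 2007.
Total: 110 + 317 = 427 days.
427 is a multiple of 7, so 2007-09-12 falls on the same weekday: Wednesday.

Wednesday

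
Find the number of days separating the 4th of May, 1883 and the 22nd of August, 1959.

27868

Day-of-year of May 4, 1883: 124.
Day-of-year of August 22, 1959: 234.
1883 has 365 days, so 365 − 124 = 241 days remain in 1883.
Full years 1884–1958: 57 common + 18 leap = 57×365 + 18×366 = 27393 days.
Total: 241 + 27393 + 234 = 27868 days.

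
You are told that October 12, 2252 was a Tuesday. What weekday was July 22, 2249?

Sunday

Count forward from the earlier date (July 22, 2249) to the later (October 12, 2252):
July 22, 2249 → July 22, 2250: 365 days.
July 22, 2250 → July 22, 2251: 365 days.
July 22, 2251 → July 22, 2252: 366 days (2252 is a leap year).
July 2252: 31 − 22 = 9 days remain.
Then August (31), September (30): 31 + 30 = 61 days.
October 1–12, 2252: 12 days.
Residual: 82 days.
Total: 1178 days.
1178 mod 7 = 2, so 2 days before Tuesday is Sunday.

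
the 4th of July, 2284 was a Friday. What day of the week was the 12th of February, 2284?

Count forward from the earlier date (February 12, 2284) to the later (July 4, 2284):
February 2284: 29 − 12 = 17 days remain (2284 is a leap year, so February has 29 days).
Then March (31), April (30), May (31), June (30): 31 + 30 + 31 + 30 = 122 days.
July 1–4, 2284: 4 days.
Total: 17 + 122 + 4 = 143 days.
143 mod 7 = 3, so 3 days before Friday is Tuesday.

Tuesday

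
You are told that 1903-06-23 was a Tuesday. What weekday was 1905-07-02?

Sunday

June 23, 1903 → June 23, 1904: 366 days (1904 is a leap year).
June 23, 1904 → June 23, 1905: 365 days.
June 1905: 30 − 23 = 7 days remain.
July 1–2, 1905: 2 days.
Residual: 9 days.
Total: 740 days.
740 mod 7 = 5, so 5 days after Tuesday is Sunday.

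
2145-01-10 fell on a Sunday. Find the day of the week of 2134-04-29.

Thursday

Count forward from the earlier date (April 29, 2134) to the later (January 10, 2145):
Day-of-year of April 29, 2134: 119.
Day-of-year of January 10, 2145: 10.
2134 has 365 days, so 365 − 119 = 246 days remain in 2134.
Full years 2135–2144: 7 common + 3 leap = 7×365 + 3×366 = 3653 days.
Total: 246 + 3653 + 10 = 3909 days.
3909 mod 7 = 3, so 3 days before Sunday is Thursday.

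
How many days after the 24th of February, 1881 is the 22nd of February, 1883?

Day-of-year of February 24, 1881: 55.
Day-of-year of February 22, 1883: 53.
1881 has 365 days, so 365 − 55 = 310 days remain in 1881.
Full years: 1882: 365. Sum = 365.
Total: 310 + 365 + 53 = 728 days.

728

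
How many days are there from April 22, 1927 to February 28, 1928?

April 1927: 30 − 22 = 8 days remain.
Then 9 full months totalling 276 days.
February 1–28, 1928: 28 days (1928 is a leap year).
Total: 8 + 276 + 28 = 312 days.

312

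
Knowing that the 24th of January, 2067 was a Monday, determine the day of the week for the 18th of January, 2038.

Monday

Count forward from the earlier date (January 18, 2038) to the later (January 24, 2067):
Day-of-year of January 18, 2038: 18.
Day-of-year of January 24, 2067: 24.
2038 has 365 days, so 365 − 18 = 347 days remain in 2038.
Full years 2039–2066: 21 common + 7 leap = 21×365 + 7×366 = 10227 days.
Total: 347 + 10227 + 24 = 10598 days.
10598 is a multiple of 7, so the 18th of January, 2038 falls on the same weekday: Monday.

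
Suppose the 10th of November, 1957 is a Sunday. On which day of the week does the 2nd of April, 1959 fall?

Thursday

Day-of-year of November 10, 1957: 314.
Day-of-year of April 2, 1959: 92.
1957 has 365 days, so 365 − 314 = 51 days remain in 1957.
Full years: 1958: 365. Sum = 365.
Total: 51 + 365 + 92 = 508 days.
508 mod 7 = 4, so 4 days after Sunday is Thursday.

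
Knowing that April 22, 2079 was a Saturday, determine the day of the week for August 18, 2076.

Count forward from the earlier date (August 18, 2076) to the later (April 22, 2079):
Day-of-year of August 18, 2076: 231.
Day-of-year of April 22, 2079: 112.
2076 has 366 days, so 366 − 231 = 135 days remain in 2076.
Full years: 2077: 365; 2078: 365. Sum = 730.
Total: 135 + 730 + 112 = 977 days.
977 mod 7 = 4, so 4 days before Saturday is Tuesday.

Tuesday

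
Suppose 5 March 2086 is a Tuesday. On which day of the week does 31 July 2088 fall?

Saturday

Day-of-year of March 5, 2086: 64.
Day-of-year of July 31, 2088: 213.
2086 has 365 days, so 365 − 64 = 301 days remain in 2086.
Full years: 2087: 365. Sum = 365.
Total: 301 + 365 + 213 = 879 days.
879 mod 7 = 4, so 4 days after Tuesday is Saturday.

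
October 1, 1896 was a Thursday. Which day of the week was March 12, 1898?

Saturday

Day-of-year of October 1, 1896: 275.
Day-of-year of March 12, 1898: 71.
1896 has 366 days, so 366 − 275 = 91 days remain in 1896.
Full years: 1897: 365. Sum = 365.
Total: 91 + 365 + 71 = 527 days.
527 mod 7 = 2, so 2 days after Thursday is Saturday.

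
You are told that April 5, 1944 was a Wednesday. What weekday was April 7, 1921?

Thursday

Count forward from the earlier date (April 7, 1921) to the later (April 5, 1944):
From April 7, 1921 to April 7, 1943: 22 years, of which 5 contain a Feb 29 — 17×365 + 5×366 = 8035 days.
April 1943: 30 − 7 = 23 days remain.
Then 11 full months totalling 336 days.
April 1–5, 1944: 5 days.
Residual: 364 days.
Total: 8399 days.
8399 mod 7 = 6, so 6 days before Wednesday is Thursday.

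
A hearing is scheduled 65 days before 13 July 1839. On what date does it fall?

9 May 1839

Count 65 days before July 13, 1839:
May 1839: 31 − 9 = 22 days remain.
Then June (30): 30 days.
July 1–13, 1839: 13 days.
Total: 22 + 30 + 13 = 65 days.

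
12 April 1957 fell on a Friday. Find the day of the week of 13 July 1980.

Sunday

Day-of-year of April 12, 1957: 102.
Day-of-year of July 13, 1980: 195.
1957 has 365 days, so 365 − 102 = 263 days remain in 1957.
Full years 1958–1979: 17 common + 5 leap = 17×365 + 5×366 = 8035 days.
Total: 263 + 8035 + 195 = 8493 days.
8493 mod 7 = 2, so 2 days after Friday is Sunday.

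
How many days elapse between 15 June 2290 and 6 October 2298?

From June 15, 2290 to June 15, 2298: 8 years, of which 2 contain a Feb 29 — 6×365 + 2×366 = 2922 days.
June 2298: 30 − 15 = 15 days remain.
Then July (31), August (31), September (30): 31 + 31 + 30 = 92 days.
October 1–6, 2298: 6 days.
Residual: 113 days.
Total: 3035 days.

3035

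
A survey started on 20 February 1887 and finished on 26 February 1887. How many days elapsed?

Within February 1887: 26 − 20 = 6 days.

6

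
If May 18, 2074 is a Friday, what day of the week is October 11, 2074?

Thursday

May 2074: 31 − 18 = 13 days remain.
Then June (30), July (31), August (31), September (30): 30 + 31 + 31 + 30 = 122 days.
October 1–11, 2074: 11 days.
Total: 13 + 122 + 11 = 146 days.
146 mod 7 = 6, so 6 days after Friday is Thursday.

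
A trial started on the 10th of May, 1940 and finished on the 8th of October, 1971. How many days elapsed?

Day-of-year of May 10, 1940: 131.
Day-of-year of October 8, 1971: 281.
1940 has 366 days, so 366 − 131 = 235 days remain in 1940.
Full years 1941–1970: 23 common + 7 leap = 23×365 + 7×366 = 10957 days.
Total: 235 + 10957 + 281 = 11473 days.

11473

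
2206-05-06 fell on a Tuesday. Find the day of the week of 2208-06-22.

May 6, 2206 → May 6, 2207: 365 days.
May 6, 2207 → May 6, 2208: 366 days (2208 is a leap year).
May 2208: 31 − 6 = 25 days remain.
June 1–22, 2208: 22 days.
Residual: 47 days.
Total: 778 days.
778 mod 7 = 1, so 1 day after Tuesday is Wednesday.

Wednesday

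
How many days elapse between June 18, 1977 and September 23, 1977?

97

June 1977: 30 − 18 = 12 days remain.
Then July (31), August (31): 31 + 31 = 62 days.
September 1–23, 1977: 23 days.
Total: 12 + 62 + 23 = 97 days.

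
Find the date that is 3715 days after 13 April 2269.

15 June 2279

Count 3715 days after April 13, 2269:
From April 13, 2269 to April 13, 2279: 10 years, of which 2 contain a Feb 29 — 8×365 + 2×366 = 3652 days.
April 2279: 30 − 13 = 17 days remain.
Then May (31): 31 days.
June 1–15, 2279: 15 days.
Residual: 63 days.
Total: 3715 days.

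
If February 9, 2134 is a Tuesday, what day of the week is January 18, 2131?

Count forward from the earlier date (January 18, 2131) to the later (February 9, 2134):
January 18, 2131 → January 18, 2132: 365 days.
January 18, 2132 → January 18, 2133: 366 days (2132 is a leap year).
January 18, 2133 → January 18, 2134: 365 days.
January 2134: 31 − 18 = 13 days remain.
February 1–9, 2134: 9 days (2134 is not a leap year).
Residual: 22 days.
Total: 1118 days.
1118 mod 7 = 5, so 5 days before Tuesday is Thursday.

Thursday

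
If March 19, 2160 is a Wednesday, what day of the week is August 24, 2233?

Saturday

From March 19, 2160 to March 19, 2233: 73 years, of which 17 contain a Feb 29 — 56×365 + 17×366 = 26662 days.
(2200 is not a leap year (divisible by 100 but not 400).)
March 2233: 31 − 19 = 12 days remain.
Then April (30), May (31), June (30), July (31): 30 + 31 + 30 + 31 = 122 days.
August 1–24, 2233: 24 days.
Residual: 158 days.
Total: 26820 days.
26820 mod 7 = 3, so 3 days after Wednesday is Saturday.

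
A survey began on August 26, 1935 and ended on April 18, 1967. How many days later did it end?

From August 26, 1935 to August 26, 1966: 31 years, of which 8 contain a Feb 29 — 23×365 + 8×366 = 11323 days.
August 1966: 31 − 26 = 5 days remain.
Then September (30), October (31), November (30), December (31), January (31), February 1967 (28), March (31): 30 + 31 + 30 + 31 + 31 + 28 + 31 = 212 days.
April 1–18, 1967: 18 days.
Residual: 235 days.
Total: 11558 days.

11558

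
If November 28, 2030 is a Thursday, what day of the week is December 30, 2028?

Saturday

Count forward from the earlier date (December 30, 2028) to the later (November 28, 2030):
December 2028: 31 − 30 = 1 day remains.
Then 22 full months totalling 669 days.
November 1–28, 2030: 28 days.
Total: 1 + 669 + 28 = 698 days.
698 mod 7 = 5, so 5 days before Thursday is Saturday.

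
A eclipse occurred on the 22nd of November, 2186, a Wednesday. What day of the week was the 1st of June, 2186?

Count forward from the earlier date (June 1, 2186) to the later (November 22, 2186):
June 2186: 30 − 1 = 29 days remain.
Then July (31), August (31), September (30), October (31): 31 + 31 + 30 + 31 = 123 days.
November 1–22, 2186: 22 days.
Total: 29 + 123 + 22 = 174 days.
174 mod 7 = 6, so 6 days before Wednesday is Thursday.

Thursday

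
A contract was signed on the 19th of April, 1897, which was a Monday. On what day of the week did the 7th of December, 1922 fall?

Day-of-year of April 19, 1897: 109.
Day-of-year of December 7, 1922: 341.
1897 has 365 days, so 365 − 109 = 256 days remain in 1897.
Full years 1898–1921: 19 common + 5 leap = 19×365 + 5×366 = 8765 days.
Total: 256 + 8765 + 341 = 9362 days.
9362 mod 7 = 3, so 3 days after Monday is Thursday.

Thursday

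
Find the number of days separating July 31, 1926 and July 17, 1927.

July 1926: 31 − 31 = 0 days remain.
Then 11 full months totalling 334 days.
July 1–17, 1927: 17 days.
Total: 0 + 334 + 17 = 351 days.

351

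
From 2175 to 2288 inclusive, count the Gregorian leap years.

28

Years divisible by 4: 2176, 2180, …, 2288 — 29 in all.
Of these, 2200 is divisible by 100 but not 400, so not leap.
Leap years: 29 − 1 = 28.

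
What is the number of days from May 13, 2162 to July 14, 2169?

Day-of-year of May 13, 2162: 133.
Day-of-year of July 14, 2169: 195.
2162 has 365 days, so 365 − 133 = 232 days remain in 2162.
Full years: 2163: 365; 2164: 366; 2165: 365; 2166: 365; 2167: 365; 2168: 366. Sum = 2192.
Total: 232 + 2192 + 195 = 2619 days.

2619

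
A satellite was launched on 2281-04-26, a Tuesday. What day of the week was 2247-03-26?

Friday

Count forward from the earlier date (March 26, 2247) to the later (April 26, 2281):
Day-of-year of March 26, 2247: 85.
Day-of-year of April 26, 2281: 116.
2247 has 365 days, so 365 − 85 = 280 days remain in 2247.
Full years 2248–2280: 24 common + 9 leap = 24×365 + 9×366 = 12054 days.
Total: 280 + 12054 + 116 = 12450 days.
12450 mod 7 = 4, so 4 days before Tuesday is Friday.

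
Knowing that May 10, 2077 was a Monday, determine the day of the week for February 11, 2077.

Thursday

Count forward from the earlier date (February 11, 2077) to the later (May 10, 2077):
February 2077: 28 − 11 = 17 days remain (2077 is not a leap year, so February has 28 days).
Then March (31), April (30): 31 + 30 = 61 days.
May 1–10, 2077: 10 days.
Total: 17 + 61 + 10 = 88 days.
88 mod 7 = 4, so 4 days before Monday is Thursday.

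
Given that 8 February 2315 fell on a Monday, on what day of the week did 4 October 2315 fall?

February 2315: 28 − 8 = 20 days remain (2315 is not a leap year, so February has 28 days).
Then March (31), April (30), May (31), June (30), July (31), August (31), September (30): 31 + 30 + 31 + 30 + 31 + 31 + 30 = 214 days.
October 1–4, 2315: 4 days.
Total: 20 + 214 + 4 = 238 days.
238 is a multiple of 7, so 4 October 2315 falls on the same weekday: Monday.

Monday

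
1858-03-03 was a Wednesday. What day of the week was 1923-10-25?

Day-of-year of March 3, 1858: 62.
Day-of-year of October 25, 1923: 298.
1858 has 365 days, so 365 − 62 = 303 days remain in 1858.
Full years 1859–1922: 49 common + 15 leap = 49×365 + 15×366 = 23375 days.
Total: 303 + 23375 + 298 = 23976 days.
23976 mod 7 = 1, so 1 day after Wednesday is Thursday.

Thursday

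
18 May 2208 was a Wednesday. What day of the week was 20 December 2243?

Day-of-year of May 18, 2208: 139.
Day-of-year of December 20, 2243: 354.
2208 has 366 days, so 366 − 139 = 227 days remain in 2208.
Full years 2209–2242: 26 common + 8 leap = 26×365 + 8×366 = 12418 days.
Total: 227 + 12418 + 354 = 12999 days.
12999 is a multiple of 7, so 20 December 2243 falls on the same weekday: Wednesday.

Wednesday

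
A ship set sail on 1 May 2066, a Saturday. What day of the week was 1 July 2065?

Wednesday

Count forward from the earlier date (July 1, 2065) to the later (May 1, 2066):
Day-of-year of July 1, 2065: 182.
Day-of-year of May 1, 2066: 121.
2065 has 365 days, so 365 − 182 = 183 days remain in 2065.
Total: 183 + 121 = 304 days.
304 mod 7 = 3, so 3 days before Saturday is Wednesday.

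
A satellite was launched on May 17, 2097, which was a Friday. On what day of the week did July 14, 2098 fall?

May 17, 2097 → May 17, 2098: 365 days.
May 2098: 31 − 17 = 14 days remain.
Then June (30): 30 days.
July 1–14, 2098: 14 days.
Residual: 58 days.
Total: 423 days.
423 mod 7 = 3, so 3 days after Friday is Monday.

Monday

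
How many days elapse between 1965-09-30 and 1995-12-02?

Day-of-year of September 30, 1965: 273.
Day-of-year of December 2, 1995: 336.
1965 has 365 days, so 365 − 273 = 92 days remain in 1965.
Full years 1966–1994: 22 common + 7 leap = 22×365 + 7×366 = 10592 days.
Total: 92 + 10592 + 336 = 11020 days.

11020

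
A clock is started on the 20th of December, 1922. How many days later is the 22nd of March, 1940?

Day-of-year of December 20, 1922: 354.
Day-of-year of March 22, 1940: 82.
1922 has 365 days, so 365 − 354 = 11 days remain in 1922.
Full years 1923–1939: 13 common + 4 leap = 13×365 + 4×366 = 6209 days.
Total: 11 + 6209 + 82 = 6302 days.

6302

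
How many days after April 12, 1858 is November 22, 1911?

19581

From April 12, 1858 to April 12, 1911: 53 years, of which 12 contain a Feb 29 — 41×365 + 12×366 = 19357 days.
(1900 is not a leap year (divisible by 100 but not 400).)
April 1911: 30 − 12 = 18 days remain.
Then May (31), June (30), July (31), August (31), September (30), October (31): 31 + 30 + 31 + 31 + 30 + 31 = 184 days.
November 1–22, 1911: 22 days.
Residual: 224 days.
Total: 19581 days.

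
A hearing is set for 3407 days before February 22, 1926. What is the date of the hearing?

October 25, 1916

Count 3407 days before February 22, 1926:
From October 25, 1916 to October 25, 1925: 9 years, of which 2 contain a Feb 29 — 7×365 + 2×366 = 3287 days.
October 1925: 31 − 25 = 6 days remain.
Then November (30), December (31), January (31): 30 + 31 + 31 = 92 days.
February 1–22, 1926: 22 days (1926 is not a leap year).
Residual: 120 days.
Total: 3407 days.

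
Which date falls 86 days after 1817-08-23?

1817-11-17

Count 86 days after August 23, 1817:
August 1817: 31 − 23 = 8 days remain.
Then September (30), October (31): 30 + 31 = 61 days.
November 1–17, 1817: 17 days.
Total: 8 + 61 + 17 = 86 days.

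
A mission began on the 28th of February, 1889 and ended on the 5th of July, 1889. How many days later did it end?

127

February 1889: 28 − 28 = 0 days remain (1889 is not a leap year, so February has 28 days).
Then March (31), April (30), May (31), June (30): 31 + 30 + 31 + 30 = 122 days.
July 1–5, 1889: 5 days.
Total: 0 + 122 + 5 = 127 days.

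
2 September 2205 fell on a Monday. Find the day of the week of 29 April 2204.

Sunday

Count forward from the earlier date (April 29, 2204) to the later (September 2, 2205):
April 2204: 30 − 29 = 1 day remains.
Then 16 full months totalling 488 days.
September 1–2, 2205: 2 days.
Total: 1 + 488 + 2 = 491 days.
491 mod 7 = 1, so 1 day before Monday is Sunday.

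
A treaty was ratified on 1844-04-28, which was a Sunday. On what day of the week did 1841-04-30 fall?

Count forward from the earlier date (April 30, 1841) to the later (April 28, 1844):
April 30, 1841 → April 30, 1842: 365 days.
April 30, 1842 → April 30, 1843: 365 days.
April 1843: 30 − 30 = 0 days remain.
Then 11 full months totalling 336 days.
April 1–28, 1844: 28 days.
Residual: 364 days.
Total: 1094 days.
1094 mod 7 = 2, so 2 days before Sunday is Friday.

Friday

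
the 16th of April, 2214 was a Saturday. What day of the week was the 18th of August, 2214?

Thursday

April 2214: 30 − 16 = 14 days remain.
Then May (31), June (30), July (31): 31 + 30 + 31 = 92 days.
August 1–18, 2214: 18 days.
Total: 14 + 92 + 18 = 124 days.
124 mod 7 = 5, so 5 days after Saturday is Thursday.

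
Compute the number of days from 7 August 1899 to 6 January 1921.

7822

From August 7, 1899 to August 7, 1920: 21 years, of which 5 contain a Feb 29 — 16×365 + 5×366 = 7670 days.
(1900 is not a leap year (divisible by 100 but not 400).)
August 1920: 31 − 7 = 24 days remain.
Then September (30), October (31), November (30), December (31): 30 + 31 + 30 + 31 = 122 days.
January 1–6, 1921: 6 days.
Residual: 152 days.
Total: 7822 days.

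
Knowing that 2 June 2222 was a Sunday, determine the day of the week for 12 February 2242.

Day-of-year of June 2, 2222: 153.
Day-of-year of February 12, 2242: 43.
2222 has 365 days, so 365 − 153 = 212 days remain in 2222.
Full years 2223–2241: 14 common + 5 leap = 14×365 + 5×366 = 6940 days.
Total: 212 + 6940 + 43 = 7195 days.
7195 mod 7 = 6, so 6 days after Sunday is Saturday.

Saturday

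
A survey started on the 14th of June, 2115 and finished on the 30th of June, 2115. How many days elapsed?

16

Within June 2115: 30 − 14 = 16 days.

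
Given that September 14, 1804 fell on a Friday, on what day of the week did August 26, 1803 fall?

Count forward from the earlier date (August 26, 1803) to the later (September 14, 1804):
August 1803: 31 − 26 = 5 days remain.
Then 12 full months totalling 366 days.
September 1–14, 1804: 14 days.
Total: 5 + 366 + 14 = 385 days.
385 is a multiple of 7, so August 26, 1803 falls on the same weekday: Friday.

Friday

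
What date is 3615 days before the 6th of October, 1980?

the 13th of November, 1970

Count 3615 days before October 6, 1980:
From November 13, 1970 to November 13, 1979: 9 years, of which 2 contain a Feb 29 — 7×365 + 2×366 = 3287 days.
November 1979: 30 − 13 = 17 days remain.
Then 10 full months totalling 305 days.
October 1–6, 1980: 6 days.
Residual: 328 days.
Total: 3615 days.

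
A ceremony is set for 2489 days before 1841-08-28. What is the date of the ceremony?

1834-11-04

Count 2489 days before August 28, 1841:
Day-of-year of November 4, 1834: 308.
Day-of-year of August 28, 1841: 240.
1834 has 365 days, so 365 − 308 = 57 days remain in 1834.
Full years: 1835: 365; 1836: 366; 1837: 365; 1838: 365; 1839: 365; 1840: 366. Sum = 2192.
Total: 57 + 2192 + 240 = 2489 days.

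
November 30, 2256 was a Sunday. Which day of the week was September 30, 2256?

Count forward from the earlier date (September 30, 2256) to the later (November 30, 2256):
September 2256: 30 − 30 = 0 days remain.
Then October (31): 31 days.
November 1–30, 2256: 30 days.
Total: 0 + 31 + 30 = 61 days.
61 mod 7 = 5, so 5 days before Sunday is Tuesday.

Tuesday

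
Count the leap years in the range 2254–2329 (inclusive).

Years divisible by 4: 2256, 2260, …, 2328 — 19 in all.
Of these, 2300 is divisible by 100 but not 400, so not leap.
Leap years: 19 − 1 = 18.

18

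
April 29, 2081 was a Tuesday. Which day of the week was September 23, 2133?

Wednesday

Day-of-year of April 29, 2081: 119.
Day-of-year of September 23, 2133: 266.
2081 has 365 days, so 365 − 119 = 246 days remain in 2081.
Full years 2082–2132: 39 common + 12 leap = 39×365 + 12×366 = 18627 days.
Total: 246 + 18627 + 266 = 19139 days.
19139 mod 7 = 1, so 1 day after Tuesday is Wednesday.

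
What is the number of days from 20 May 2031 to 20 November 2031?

184

May 2031: 31 − 20 = 11 days remain.
Then June (30), July (31), August (31), September (30), October (31): 30 + 31 + 31 + 30 + 31 = 153 days.
November 1–20, 2031: 20 days.
Total: 11 + 153 + 20 = 184 days.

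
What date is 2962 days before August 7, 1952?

June 28, 1944

Count 2962 days before August 7, 1952:
From June 28, 1944 to June 28, 1952: 8 years, of which 2 contain a Feb 29 — 6×365 + 2×366 = 2922 days.
June 1952: 30 − 28 = 2 days remain.
Then July (31): 31 days.
August 1–7, 1952: 7 days.
Residual: 40 days.
Total: 2962 days.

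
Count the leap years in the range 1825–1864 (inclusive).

10

Years divisible by 4 in [1825, 1864]: 1828, 1832, 1836, 1840, 1844, 1848, 1852, 1856, 1860, 1864.
No century exceptions apply. Count: 10.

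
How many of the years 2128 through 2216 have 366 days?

Years divisible by 4: 2128, 2132, …, 2216 — 23 in all.
Of these, 2200 is divisible by 100 but not 400, so not leap.
Leap years: 23 − 1 = 22.

22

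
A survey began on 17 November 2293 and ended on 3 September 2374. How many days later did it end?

29509

From November 17, 2293 to November 17, 2373: 80 years, of which 19 contain a Feb 29 — 61×365 + 19×366 = 29219 days.
(2300 is not a leap year (divisible by 100 but not 400).)
November 2373: 30 − 17 = 13 days remain.
Then 9 full months totalling 274 days.
September 1–3, 2374: 3 days.
Residual: 290 days.
Total: 29509 days.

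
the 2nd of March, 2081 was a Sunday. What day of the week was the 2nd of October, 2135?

From March 2, 2081 to March 2, 2135: 54 years, of which 12 contain a Feb 29 — 42×365 + 12×366 = 19722 days.
(2100 is not a leap year (divisible by 100 but not 400).)
March 2135: 31 − 2 = 29 days remain.
Then April (30), May (31), June (30), July (31), August (31), September (30): 30 + 31 + 30 + 31 + 31 + 30 = 183 days.
October 1–2, 2135: 2 days.
Residual: 214 days.
Total: 19936 days.
19936 is a multiple of 7, so the 2nd of October, 2135 falls on the same weekday: Sunday.

Sunday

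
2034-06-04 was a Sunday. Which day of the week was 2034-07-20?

June 2034: 30 − 4 = 26 days remain.
July 1–20, 2034: 20 days.
Total: 26 + 20 = 46 days.
46 mod 7 = 4, so 4 days after Sunday is Thursday.

Thursday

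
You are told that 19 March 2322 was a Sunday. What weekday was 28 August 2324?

March 19, 2322 → March 19, 2323: 365 days.
March 19, 2323 → March 19, 2324: 366 days (2324 is a leap year).
March 2324: 31 − 19 = 12 days remain.
Then April (30), May (31), June (30), July (31): 30 + 31 + 30 + 31 = 122 days.
August 1–28, 2324: 28 days.
Residual: 162 days.
Total: 893 days.
893 mod 7 = 4, so 4 days after Sunday is Thursday.

Thursday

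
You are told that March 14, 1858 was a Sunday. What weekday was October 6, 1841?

Wednesday

Count forward from the earlier date (October 6, 1841) to the later (March 14, 1858):
From October 6, 1841 to October 6, 1857: 16 years, of which 4 contain a Feb 29 — 12×365 + 4×366 = 5844 days.
October 1857: 31 − 6 = 25 days remain.
Then November (30), December (31), January (31), February 1858 (28): 30 + 31 + 31 + 28 = 120 days.
March 1–14, 1858: 14 days.
Residual: 159 days.
Total: 6003 days.
6003 mod 7 = 4, so 4 days before Sunday is Wednesday.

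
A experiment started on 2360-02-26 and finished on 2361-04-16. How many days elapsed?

Day-of-year of February 26, 2360: 57.
Day-of-year of April 16, 2361: 106.
2360 has 366 days, so 366 − 57 = 309 days remain in 2360.
Total: 309 + 106 = 415 days.

415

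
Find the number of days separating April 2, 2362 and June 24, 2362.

April 2362: 30 − 2 = 28 days remain.
Then May (31): 31 days.
June 1–24, 2362: 24 days.
Total: 28 + 31 + 24 = 83 days.

83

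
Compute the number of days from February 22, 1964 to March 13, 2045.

29605

Day-of-year of February 22, 1964: 53.
Day-of-year of March 13, 2045: 72.
1964 has 366 days, so 366 − 53 = 313 days remain in 1964.
Full years 1965–2044: 60 common + 20 leap = 60×365 + 20×366 = 29220 days.
Total: 313 + 29220 + 72 = 29605 days.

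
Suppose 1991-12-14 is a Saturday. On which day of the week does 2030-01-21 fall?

Day-of-year of December 14, 1991: 348.
Day-of-year of January 21, 2030: 21.
1991 has 365 days, so 365 − 348 = 17 days remain in 1991.
Full years 1992–2029: 28 common + 10 leap = 28×365 + 10×366 = 13880 days.
Total: 17 + 13880 + 21 = 13918 days.
13918 mod 7 = 2, so 2 days after Saturday is Monday.

Monday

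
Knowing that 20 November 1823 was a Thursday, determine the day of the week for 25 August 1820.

Friday

Count forward from the earlier date (August 25, 1820) to the later (November 20, 1823):
August 25, 1820 → August 25, 1821: 365 days.
August 25, 1821 → August 25, 1822: 365 days.
August 25, 1822 → August 25, 1823: 365 days.
August 1823: 31 − 25 = 6 days remain.
Then September (30), October (31): 30 + 31 = 61 days.
November 1–20, 1823: 20 days.
Residual: 87 days.
Total: 1182 days.
1182 mod 7 = 6, so 6 days before Thursday is Friday.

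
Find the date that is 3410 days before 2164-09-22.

2155-05-23

Count 3410 days before September 22, 2164:
From May 23, 2155 to May 23, 2164: 9 years, of which 3 contain a Feb 29 — 6×365 + 3×366 = 3288 days.
May 2164: 31 − 23 = 8 days remain.
Then June (30), July (31), August (31): 30 + 31 + 31 = 92 days.
September 1–22, 2164: 22 days.
Residual: 122 days.
Total: 3410 days.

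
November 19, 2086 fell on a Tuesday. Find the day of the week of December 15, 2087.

November 19, 2086 → November 19, 2087: 365 days.
November 2087: 30 − 19 = 11 days remain.
December 1–15, 2087: 15 days.
Residual: 26 days.
Total: 391 days.
391 mod 7 = 6, so 6 days after Tuesday is Monday.

Monday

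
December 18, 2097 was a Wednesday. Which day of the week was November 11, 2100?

Day-of-year of December 18, 2097: 352.
Day-of-year of November 11, 2100: 315.
2097 has 365 days, so 365 − 352 = 13 days remain in 2097.
Full years: 2098: 365; 2099: 365. Sum = 730.
Total: 13 + 730 + 315 = 1058 days.
1058 mod 7 = 1, so 1 day after Wednesday is Thursday.

Thursday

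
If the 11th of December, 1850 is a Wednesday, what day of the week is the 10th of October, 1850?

Thursday

Count forward from the earlier date (October 10, 1850) to the later (December 11, 1850):
October 1850: 31 − 10 = 21 days remain.
Then November (30): 30 days.
December 1–11, 1850: 11 days.
Total: 21 + 30 + 11 = 62 days.
62 mod 7 = 6, so 6 days before Wednesday is Thursday.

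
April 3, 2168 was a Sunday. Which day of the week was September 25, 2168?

Sunday

April 2168: 30 − 3 = 27 days remain.
Then May (31), June (30), July (31), August (31): 31 + 30 + 31 + 31 = 123 days.
September 1–25, 2168: 25 days.
Total: 27 + 123 + 25 = 175 days.
175 is a multiple of 7, so September 25, 2168 falls on the same weekday: Sunday.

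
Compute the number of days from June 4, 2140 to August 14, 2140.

71

June 2140: 30 − 4 = 26 days remain.
Then July (31): 31 days.
August 1–14, 2140: 14 days.
Total: 26 + 31 + 14 = 71 days.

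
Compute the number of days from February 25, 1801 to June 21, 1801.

February 1801: 28 − 25 = 3 days remain (1801 is not a leap year, so February has 28 days).
Then March (31), April (30), May (31): 31 + 30 + 31 = 92 days.
June 1–21, 1801: 21 days.
Total: 3 + 92 + 21 = 116 days.

116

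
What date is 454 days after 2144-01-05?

2145-04-03

Count 454 days after January 5, 2144:
Day-of-year of January 5, 2144: 5.
Day-of-year of April 3, 2145: 93.
2144 has 366 days, so 366 − 5 = 361 days remain in 2144.
Total: 361 + 93 = 454 days.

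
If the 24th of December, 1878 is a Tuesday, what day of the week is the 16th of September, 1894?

From December 24, 1878 to December 24, 1893: 15 years, of which 4 contain a Feb 29 — 11×365 + 4×366 = 5479 days.
December 1893: 31 − 24 = 7 days remain.
Then January (31), February 1894 (28), March (31), April (30), May (31), June (30), July (31), August (31): 31 + 28 + 31 + 30 + 31 + 30 + 31 + 31 = 243 days.
September 1–16, 1894: 16 days.
Residual: 266 days.
Total: 5745 days.
5745 mod 7 = 5, so 5 days after Tuesday is Sunday.

Sunday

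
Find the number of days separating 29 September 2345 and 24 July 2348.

1029

September 29, 2345 → September 29, 2346: 365 days.
September 29, 2346 → September 29, 2347: 365 days.
September 2347: 30 − 29 = 1 day remains.
Then 9 full months totalling 274 days.
July 1–24, 2348: 24 days.
Residual: 299 days.
Total: 1029 days.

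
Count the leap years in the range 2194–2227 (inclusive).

Years divisible by 4 in [2194, 2227]: 2196, 2200, 2204, 2208, 2212, 2216, 2220, 2224.
Of these, 2200 is divisible by 100 but not 400, so not leap.
Leap years: 8 − 1 = 7.

7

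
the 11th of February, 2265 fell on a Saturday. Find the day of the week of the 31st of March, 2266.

Day-of-year of February 11, 2265: 42.
Day-of-year of March 31, 2266: 90.
2265 has 365 days, so 365 − 42 = 323 days remain in 2265.
Total: 323 + 90 = 413 days.
413 is a multiple of 7, so the 31st of March, 2266 falls on the same weekday: Saturday.

Saturday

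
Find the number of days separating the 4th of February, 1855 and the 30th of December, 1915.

Day-of-year of February 4, 1855: 35.
Day-of-year of December 30, 1915: 364.
1855 has 365 days, so 365 − 35 = 330 days remain in 1855.
Full years 1856–1914: 45 common + 14 leap = 45×365 + 14×366 = 21549 days.
Total: 330 + 21549 + 364 = 22243 days.

22243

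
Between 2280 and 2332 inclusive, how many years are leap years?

13

Years divisible by 4: 2280, 2284, …, 2332 — 14 in all.
Of these, 2300 is divisible by 100 but not 400, so not leap.
Leap years: 14 − 1 = 13.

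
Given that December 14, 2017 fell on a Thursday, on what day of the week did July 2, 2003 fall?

Count forward from the earlier date (July 2, 2003) to the later (December 14, 2017):
From July 2, 2003 to July 2, 2017: 14 years, of which 4 contain a Feb 29 — 10×365 + 4×366 = 5114 days.
July 2017: 31 − 2 = 29 days remain.
Then August (31), September (30), October (31), November (30): 31 + 30 + 31 + 30 = 122 days.
December 1–14, 2017: 14 days.
Residual: 165 days.
Total: 5279 days.
5279 mod 7 = 1, so 1 day before Thursday is Wednesday.

Wednesday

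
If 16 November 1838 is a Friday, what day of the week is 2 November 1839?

November 1838: 30 − 16 = 14 days remain.
Then 11 full months totalling 335 days.
November 1–2, 1839: 2 days.
Total: 14 + 335 + 2 = 351 days.
351 mod 7 = 1, so 1 day after Friday is Saturday.

Saturday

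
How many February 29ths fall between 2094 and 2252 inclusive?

Years divisible by 4: 2096, 2100, …, 2252 — 40 in all.
Of these, 2100, 2200 are divisible by 100 but not 400, so not leap.
Leap years: 40 − 2 = 38.

38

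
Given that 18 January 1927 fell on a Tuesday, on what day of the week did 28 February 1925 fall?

Count forward from the earlier date (February 28, 1925) to the later (January 18, 1927):
February 1925: 28 − 28 = 0 days remain (1925 is not a leap year, so February has 28 days).
Then 22 full months totalling 671 days.
January 1–18, 1927: 18 days.
Total: 0 + 671 + 18 = 689 days.
689 mod 7 = 3, so 3 days before Tuesday is Saturday.

Saturday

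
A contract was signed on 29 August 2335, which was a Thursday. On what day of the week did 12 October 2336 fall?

August 29, 2335 → August 29, 2336: 366 days (2336 is a leap year).
August 2336: 31 − 29 = 2 days remain.
Then September (30): 30 days.
October 1–12, 2336: 12 days.
Residual: 44 days.
Total: 410 days.
410 mod 7 = 4, so 4 days after Thursday is Monday.

Monday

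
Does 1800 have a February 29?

No

1800 is not a leap year (divisible by 100 but not 400).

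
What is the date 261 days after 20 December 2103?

6 September 2104

Count 261 days after December 20, 2103:
December 2103: 31 − 20 = 11 days remain.
Then January (31), February 2104 (29), March (31), April (30), May (31), June (30), July (31), August (31): 31 + 29 + 31 + 30 + 31 + 30 + 31 + 31 = 244 days.
September 1–6, 2104: 6 days.
Residual: 261 days.
Total: 261 days.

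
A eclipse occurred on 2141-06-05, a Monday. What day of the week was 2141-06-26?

Within June 2141: 26 − 5 = 21 days.
21 is a multiple of 7, so 2141-06-26 falls on the same weekday: Monday.

Monday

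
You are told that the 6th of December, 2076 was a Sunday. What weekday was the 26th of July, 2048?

Sunday

Count forward from the earlier date (July 26, 2048) to the later (December 6, 2076):
From July 26, 2048 to July 26, 2076: 28 years, of which 7 contain a Feb 29 — 21×365 + 7×366 = 10227 days.
July 2076: 31 − 26 = 5 days remain.
Then August (31), September (30), October (31), November (30): 31 + 30 + 31 + 30 = 122 days.
December 1–6, 2076: 6 days.
Residual: 133 days.
Total: 10360 days.
10360 is a multiple of 7, so the 26th of July, 2048 falls on the same weekday: Sunday.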